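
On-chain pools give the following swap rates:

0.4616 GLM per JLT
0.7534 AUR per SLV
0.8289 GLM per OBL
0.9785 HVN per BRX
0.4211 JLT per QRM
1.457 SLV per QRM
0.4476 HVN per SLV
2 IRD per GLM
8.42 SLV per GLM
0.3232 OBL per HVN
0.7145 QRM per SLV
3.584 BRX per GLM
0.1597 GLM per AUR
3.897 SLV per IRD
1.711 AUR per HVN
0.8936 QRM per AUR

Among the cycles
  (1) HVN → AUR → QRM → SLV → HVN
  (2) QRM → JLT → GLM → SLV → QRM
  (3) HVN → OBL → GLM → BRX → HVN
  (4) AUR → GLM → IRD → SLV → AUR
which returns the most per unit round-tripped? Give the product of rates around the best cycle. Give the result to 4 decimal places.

1.1694

(1) 1.711 × 0.8936 × 1.457 × 0.4476 = 0.99711
(2) 0.4211 × 0.4616 × 8.42 × 0.7145 = 1.16941
(3) 0.3232 × 0.8289 × 3.584 × 0.9785 = 0.93951
(4) 0.1597 × 2 × 3.897 × 0.7534 = 0.93776
Highest is cycle (2) at 1.1694 (>1, arbitrage).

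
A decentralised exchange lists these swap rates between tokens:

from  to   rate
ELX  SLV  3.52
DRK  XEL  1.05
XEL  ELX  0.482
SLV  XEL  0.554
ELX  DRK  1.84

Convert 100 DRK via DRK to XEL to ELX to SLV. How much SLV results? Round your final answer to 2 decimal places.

100 DRK × 1.05 = 105 XEL
105 XEL × 0.482 = 50.61 ELX
50.61 ELX × 3.52 = 178.1472 SLV

178.15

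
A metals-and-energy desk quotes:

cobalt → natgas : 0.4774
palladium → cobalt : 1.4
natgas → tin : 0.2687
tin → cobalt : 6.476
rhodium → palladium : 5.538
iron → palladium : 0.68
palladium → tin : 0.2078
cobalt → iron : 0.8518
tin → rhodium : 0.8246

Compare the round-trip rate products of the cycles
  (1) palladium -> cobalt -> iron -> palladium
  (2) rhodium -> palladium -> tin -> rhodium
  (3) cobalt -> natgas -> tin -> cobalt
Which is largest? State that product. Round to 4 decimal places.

(1) 1.4 × 0.8518 × 0.68 = 0.81091
(2) 5.538 × 0.2078 × 0.8246 = 0.94895
(3) 0.4774 × 0.2687 × 6.476 = 0.83072
Highest is cycle (2) at 0.9489 (≤1, no arbitrage).

0.9489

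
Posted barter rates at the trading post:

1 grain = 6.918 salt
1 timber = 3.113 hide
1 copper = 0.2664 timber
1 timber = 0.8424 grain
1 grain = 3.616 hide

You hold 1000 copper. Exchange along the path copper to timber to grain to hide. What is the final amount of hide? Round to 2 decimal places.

1000 copper × 0.2664 = 266.4 timber
266.4 timber × 0.8424 = 224.41536 grain
224.41536 grain × 3.616 = 811.48594176 hide

811.49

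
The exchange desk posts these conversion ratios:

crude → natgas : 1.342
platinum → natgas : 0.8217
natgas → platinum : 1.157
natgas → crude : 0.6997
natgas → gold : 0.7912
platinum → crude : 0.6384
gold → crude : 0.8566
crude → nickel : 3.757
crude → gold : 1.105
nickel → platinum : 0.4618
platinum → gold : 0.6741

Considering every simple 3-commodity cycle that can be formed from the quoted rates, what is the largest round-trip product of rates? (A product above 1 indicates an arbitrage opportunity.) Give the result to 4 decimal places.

1.1076

crude→nickel→platinum→crude: 3.757 × 0.4618 × 0.6384 = 1.10761
crude→natgas→platinum→crude: 1.342 × 1.157 × 0.6384 = 0.99124
crude→natgas→gold→crude: 1.342 × 0.7912 × 0.8566 = 0.90953
Maximum is crude→nickel→platinum→crude at 1.1076; arbitrage exists.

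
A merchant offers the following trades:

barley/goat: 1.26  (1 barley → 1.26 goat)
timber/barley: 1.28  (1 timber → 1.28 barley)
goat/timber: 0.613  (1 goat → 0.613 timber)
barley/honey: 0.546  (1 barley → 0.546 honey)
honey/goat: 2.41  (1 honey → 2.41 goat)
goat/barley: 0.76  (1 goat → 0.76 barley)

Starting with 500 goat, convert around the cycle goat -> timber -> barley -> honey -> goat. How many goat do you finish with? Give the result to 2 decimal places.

516.24

500 goat × 0.613 = 306.5 timber
306.5 timber × 1.28 = 392.32 barley
392.32 barley × 0.546 = 214.20672 honey
214.20672 honey × 2.41 = 516.2381952 goat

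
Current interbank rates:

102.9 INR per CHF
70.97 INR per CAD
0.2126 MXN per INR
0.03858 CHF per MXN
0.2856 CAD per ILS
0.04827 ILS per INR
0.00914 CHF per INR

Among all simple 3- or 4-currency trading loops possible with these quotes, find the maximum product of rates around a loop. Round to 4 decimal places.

0.9784

INR→ILS→CAD→INR: 0.04827 × 0.2856 × 70.97 = 0.97839
INR→MXN→CHF→INR: 0.2126 × 0.03858 × 102.9 = 0.84400
Maximum is INR→ILS→CAD→INR at 0.9784; no arbitrage — every cycle loses value.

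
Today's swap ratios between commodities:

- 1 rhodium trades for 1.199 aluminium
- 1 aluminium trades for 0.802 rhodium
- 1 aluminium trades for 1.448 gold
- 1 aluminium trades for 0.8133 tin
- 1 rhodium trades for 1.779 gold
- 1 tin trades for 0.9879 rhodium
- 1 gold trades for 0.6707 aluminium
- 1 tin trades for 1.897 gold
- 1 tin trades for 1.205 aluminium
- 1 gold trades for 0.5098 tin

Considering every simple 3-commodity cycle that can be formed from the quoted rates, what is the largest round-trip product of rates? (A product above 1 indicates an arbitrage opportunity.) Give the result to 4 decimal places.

1.0348

gold→aluminium→tin→gold: 0.6707 × 0.8133 × 1.897 = 1.03478
tin→rhodium→aluminium→tin: 0.9879 × 1.199 × 0.8133 = 0.96335
gold→aluminium→rhodium→gold: 0.6707 × 0.802 × 1.779 = 0.95693
gold→tin→rhodium→gold: 0.5098 × 0.9879 × 1.779 = 0.89596
gold→tin→aluminium→gold: 0.5098 × 1.205 × 1.448 = 0.88952
Maximum is gold→aluminium→tin→gold at 1.0348; arbitrage exists.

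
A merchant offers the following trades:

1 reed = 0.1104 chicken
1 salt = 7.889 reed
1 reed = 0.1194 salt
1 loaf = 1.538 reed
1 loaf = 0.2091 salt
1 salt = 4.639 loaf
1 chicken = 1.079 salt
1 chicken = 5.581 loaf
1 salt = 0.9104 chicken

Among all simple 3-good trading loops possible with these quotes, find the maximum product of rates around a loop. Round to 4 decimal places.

salt→chicken→loaf→salt: 0.9104 × 5.581 × 0.2091 = 1.06243
reed→chicken→loaf→reed: 0.1104 × 5.581 × 1.538 = 0.94763
salt→reed→chicken→salt: 7.889 × 0.1104 × 1.079 = 0.93975
salt→loaf→reed→salt: 4.639 × 1.538 × 0.1194 = 0.85189
Maximum is salt→chicken→loaf→salt at 1.0624; arbitrage exists.

1.0624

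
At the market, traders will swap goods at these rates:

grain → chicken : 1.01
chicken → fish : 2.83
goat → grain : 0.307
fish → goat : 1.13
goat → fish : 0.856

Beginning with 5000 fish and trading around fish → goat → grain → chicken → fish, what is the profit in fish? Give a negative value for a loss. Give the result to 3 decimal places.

-42.136

5000 fish × 1.13 = 5650 goat
5650 goat × 0.307 = 1734.55 grain
1734.55 grain × 1.01 = 1751.8955 chicken
1751.8955 chicken × 2.83 = 4957.864265 fish
Net change: 4957.864265 − 5000 = -42.135735 fish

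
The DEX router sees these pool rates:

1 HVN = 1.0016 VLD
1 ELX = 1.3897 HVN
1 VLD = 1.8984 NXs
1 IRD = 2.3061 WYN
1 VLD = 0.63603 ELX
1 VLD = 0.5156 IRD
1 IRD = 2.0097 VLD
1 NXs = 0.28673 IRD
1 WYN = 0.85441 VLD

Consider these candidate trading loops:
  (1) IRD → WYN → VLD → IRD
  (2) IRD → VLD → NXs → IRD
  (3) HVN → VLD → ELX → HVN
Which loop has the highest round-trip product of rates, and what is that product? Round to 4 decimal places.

1.0939

(1) 2.3061 × 0.85441 × 0.5156 = 1.01591
(2) 2.0097 × 1.8984 × 0.28673 = 1.09394
(3) 1.0016 × 0.63603 × 1.3897 = 0.88531
Highest is cycle (2) at 1.0939 (>1, arbitrage).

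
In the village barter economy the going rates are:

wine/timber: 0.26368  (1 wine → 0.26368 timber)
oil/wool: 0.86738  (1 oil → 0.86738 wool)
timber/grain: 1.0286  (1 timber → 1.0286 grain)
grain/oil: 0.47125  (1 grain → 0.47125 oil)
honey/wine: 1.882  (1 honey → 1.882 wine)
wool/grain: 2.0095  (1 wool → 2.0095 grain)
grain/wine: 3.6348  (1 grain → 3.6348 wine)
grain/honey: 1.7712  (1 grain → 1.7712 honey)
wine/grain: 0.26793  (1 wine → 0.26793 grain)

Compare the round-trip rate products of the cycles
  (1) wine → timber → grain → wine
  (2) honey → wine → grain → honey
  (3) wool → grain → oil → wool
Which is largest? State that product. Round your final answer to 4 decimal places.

0.9858

(1) 0.26368 × 1.0286 × 3.6348 = 0.98583
(2) 1.882 × 0.26793 × 1.7712 = 0.89312
(3) 2.0095 × 0.47125 × 0.86738 = 0.82139
Highest is cycle (1) at 0.9858 (≤1, no arbitrage).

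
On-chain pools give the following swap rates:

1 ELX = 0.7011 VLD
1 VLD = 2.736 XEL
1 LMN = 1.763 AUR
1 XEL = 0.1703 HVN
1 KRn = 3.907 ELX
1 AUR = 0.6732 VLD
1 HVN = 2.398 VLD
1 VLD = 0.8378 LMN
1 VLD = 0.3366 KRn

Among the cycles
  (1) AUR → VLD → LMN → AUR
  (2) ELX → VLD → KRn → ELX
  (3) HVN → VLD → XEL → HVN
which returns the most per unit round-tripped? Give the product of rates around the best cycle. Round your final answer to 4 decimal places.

(1) 0.6732 × 0.8378 × 1.763 = 0.99434
(2) 0.7011 × 0.3366 × 3.907 = 0.92201
(3) 2.398 × 2.736 × 0.1703 = 1.11733
Highest is cycle (3) at 1.1173 (>1, arbitrage).

1.1173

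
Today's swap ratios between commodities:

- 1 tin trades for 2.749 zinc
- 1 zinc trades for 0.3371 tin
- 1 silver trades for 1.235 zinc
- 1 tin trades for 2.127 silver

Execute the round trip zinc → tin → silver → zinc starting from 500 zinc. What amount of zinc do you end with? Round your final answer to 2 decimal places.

442.75

500 zinc × 0.3371 = 168.55 tin
168.55 tin × 2.127 = 358.50585 silver
358.50585 silver × 1.235 = 442.75472475 zinc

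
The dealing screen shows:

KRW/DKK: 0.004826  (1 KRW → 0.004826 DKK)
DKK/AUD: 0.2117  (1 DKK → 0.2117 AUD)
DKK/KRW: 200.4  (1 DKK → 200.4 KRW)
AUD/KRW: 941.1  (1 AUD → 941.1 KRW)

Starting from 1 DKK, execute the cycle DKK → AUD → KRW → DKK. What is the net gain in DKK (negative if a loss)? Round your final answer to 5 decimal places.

1 DKK × 0.2117 = 0.2117 AUD
0.2117 AUD × 941.1 = 199.23087 KRW
199.23087 KRW × 0.004826 = 0.96148817862 DKK
Net change: 0.96148817862 − 1 = -0.03851182138 DKK

-0.03851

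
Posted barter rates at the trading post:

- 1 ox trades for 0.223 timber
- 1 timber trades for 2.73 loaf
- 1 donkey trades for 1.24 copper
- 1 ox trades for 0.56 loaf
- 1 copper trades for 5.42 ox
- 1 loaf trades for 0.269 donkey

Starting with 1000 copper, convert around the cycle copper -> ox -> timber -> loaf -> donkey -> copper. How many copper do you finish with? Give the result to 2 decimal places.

1100.63

1000 copper × 5.42 = 5420 ox
5420 ox × 0.223 = 1208.66 timber
1208.66 timber × 2.73 = 3299.6418 loaf
3299.6418 loaf × 0.269 = 887.6036442 donkey
887.6036442 donkey × 1.24 = 1100.628518808 copper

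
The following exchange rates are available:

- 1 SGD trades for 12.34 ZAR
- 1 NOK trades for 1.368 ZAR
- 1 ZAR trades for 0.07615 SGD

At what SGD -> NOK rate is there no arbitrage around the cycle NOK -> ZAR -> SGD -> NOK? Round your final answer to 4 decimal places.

9.5994

Known legs of the cycle: 1.368 × 0.07615 = 0.1041732
For no arbitrage the full-cycle product must be 1, so the missing rate is 1 / 0.1041732 ≈ 9.599398.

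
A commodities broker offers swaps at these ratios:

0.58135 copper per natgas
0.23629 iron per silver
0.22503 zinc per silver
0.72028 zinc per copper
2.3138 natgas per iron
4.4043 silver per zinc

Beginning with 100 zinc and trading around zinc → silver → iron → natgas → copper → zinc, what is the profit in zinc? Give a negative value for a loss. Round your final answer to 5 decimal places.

0.82938

100 zinc × 4.4043 = 440.43 silver
440.43 silver × 0.23629 = 104.0692047 iron
104.0692047 iron × 2.3138 = 240.79532583486 natgas
240.79532583486 natgas × 0.58135 = 139.986362674095861 copper
139.986362674095861 copper × 0.72028 = 100.82937730689776676108 zinc
Net change: 100.82937730689776676108 − 100 = 0.82937730689776676108 zinc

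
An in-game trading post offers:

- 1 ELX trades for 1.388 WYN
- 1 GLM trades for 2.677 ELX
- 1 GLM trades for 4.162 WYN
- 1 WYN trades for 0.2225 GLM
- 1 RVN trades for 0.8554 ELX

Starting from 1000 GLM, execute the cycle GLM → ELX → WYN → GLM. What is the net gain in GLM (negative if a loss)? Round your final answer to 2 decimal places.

-173.26

1000 GLM × 2.677 = 2677 ELX
2677 ELX × 1.388 = 3715.676 WYN
3715.676 WYN × 0.2225 = 826.73791 GLM
Net change: 826.73791 − 1000 = -173.26209 GLM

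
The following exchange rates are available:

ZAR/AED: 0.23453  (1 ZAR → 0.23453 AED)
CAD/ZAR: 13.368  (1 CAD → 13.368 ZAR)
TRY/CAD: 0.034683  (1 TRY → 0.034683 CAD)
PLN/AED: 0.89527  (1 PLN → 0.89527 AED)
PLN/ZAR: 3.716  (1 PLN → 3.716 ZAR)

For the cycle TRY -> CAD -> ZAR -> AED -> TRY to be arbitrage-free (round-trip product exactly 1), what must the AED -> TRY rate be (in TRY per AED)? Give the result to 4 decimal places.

Known legs of the cycle: 0.034683 × 13.368 × 0.23453 = 0.10873803893832
For no arbitrage the full-cycle product must be 1, so the missing rate is 1 / 0.10873803893832 ≈ 9.196414.

9.1964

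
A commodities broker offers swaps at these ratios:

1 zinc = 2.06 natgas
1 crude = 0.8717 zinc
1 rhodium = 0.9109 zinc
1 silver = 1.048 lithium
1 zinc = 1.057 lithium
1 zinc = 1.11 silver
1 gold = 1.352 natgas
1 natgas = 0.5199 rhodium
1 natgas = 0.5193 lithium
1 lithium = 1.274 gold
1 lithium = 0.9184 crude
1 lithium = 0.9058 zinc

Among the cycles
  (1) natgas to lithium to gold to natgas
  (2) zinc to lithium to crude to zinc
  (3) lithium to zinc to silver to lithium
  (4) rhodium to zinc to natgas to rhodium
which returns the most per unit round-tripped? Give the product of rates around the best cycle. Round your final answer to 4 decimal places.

(1) 0.5193 × 1.274 × 1.352 = 0.89447
(2) 1.057 × 0.9184 × 0.8717 = 0.84620
(3) 0.9058 × 1.11 × 1.048 = 1.05370
(4) 0.9109 × 2.06 × 0.5199 = 0.97557
Highest is cycle (3) at 1.0537 (>1, arbitrage).

1.0537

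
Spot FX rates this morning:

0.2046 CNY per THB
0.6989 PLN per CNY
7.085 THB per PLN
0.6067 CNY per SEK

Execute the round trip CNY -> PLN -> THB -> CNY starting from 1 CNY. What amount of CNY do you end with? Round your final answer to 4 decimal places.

1.0131

1 CNY × 0.6989 = 0.6989 PLN
0.6989 PLN × 7.085 = 4.9517065 THB
4.9517065 THB × 0.2046 = 1.0131191499 CNY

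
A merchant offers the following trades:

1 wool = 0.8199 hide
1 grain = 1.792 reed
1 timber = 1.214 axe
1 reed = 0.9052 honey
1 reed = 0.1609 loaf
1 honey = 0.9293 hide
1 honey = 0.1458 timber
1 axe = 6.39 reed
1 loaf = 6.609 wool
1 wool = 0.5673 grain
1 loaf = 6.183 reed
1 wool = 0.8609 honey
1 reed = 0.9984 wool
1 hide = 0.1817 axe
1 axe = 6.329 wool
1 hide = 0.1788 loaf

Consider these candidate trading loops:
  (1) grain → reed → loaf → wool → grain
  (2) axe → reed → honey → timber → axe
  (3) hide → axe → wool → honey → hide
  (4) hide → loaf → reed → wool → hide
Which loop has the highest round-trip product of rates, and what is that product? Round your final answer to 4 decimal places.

(1) 1.792 × 0.1609 × 6.609 × 0.5673 = 1.08104
(2) 6.39 × 0.9052 × 0.1458 × 1.214 = 1.02382
(3) 0.1817 × 6.329 × 0.8609 × 0.9293 = 0.92002
(4) 0.1788 × 6.183 × 0.9984 × 0.8199 = 0.90497
Highest is cycle (1) at 1.0810 (>1, arbitrage).

1.0810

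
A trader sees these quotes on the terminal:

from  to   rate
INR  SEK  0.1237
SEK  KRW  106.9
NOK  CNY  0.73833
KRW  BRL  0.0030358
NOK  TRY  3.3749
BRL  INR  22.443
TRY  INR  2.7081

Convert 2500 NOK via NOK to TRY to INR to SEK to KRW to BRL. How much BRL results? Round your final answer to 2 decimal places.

917.25

2500 NOK × 3.3749 = 8437.25 TRY
8437.25 TRY × 2.7081 = 22848.916725 INR
22848.916725 INR × 0.1237 = 2826.4109988825 SEK
2826.4109988825 SEK × 106.9 = 302143.33578053925 KRW
302143.33578053925 KRW × 0.0030358 = 917.24673876256105515 BRL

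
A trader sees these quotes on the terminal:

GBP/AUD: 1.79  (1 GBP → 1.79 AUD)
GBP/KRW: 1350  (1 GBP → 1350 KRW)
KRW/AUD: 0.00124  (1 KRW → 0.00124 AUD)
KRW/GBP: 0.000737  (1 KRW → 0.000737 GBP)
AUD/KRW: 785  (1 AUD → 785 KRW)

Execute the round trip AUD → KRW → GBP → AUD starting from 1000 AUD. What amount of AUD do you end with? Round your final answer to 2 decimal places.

1000 AUD × 785 = 785000 KRW
785000 KRW × 0.000737 = 578.545 GBP
578.545 GBP × 1.79 = 1035.59555 AUD

1035.60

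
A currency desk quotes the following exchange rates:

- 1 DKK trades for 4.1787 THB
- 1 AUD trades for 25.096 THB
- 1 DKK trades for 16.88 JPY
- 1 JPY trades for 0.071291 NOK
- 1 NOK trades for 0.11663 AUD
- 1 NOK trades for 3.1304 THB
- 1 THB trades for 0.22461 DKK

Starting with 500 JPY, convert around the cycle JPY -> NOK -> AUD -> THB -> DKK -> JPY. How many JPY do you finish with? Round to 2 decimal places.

395.57

500 JPY × 0.071291 = 35.6455 NOK
35.6455 NOK × 0.11663 = 4.157334665 AUD
4.157334665 AUD × 25.096 = 104.33247075284 THB
104.33247075284 THB × 0.22461 = 23.4341162557953924 DKK
23.4341162557953924 DKK × 16.88 = 395.567882397826223712 JPY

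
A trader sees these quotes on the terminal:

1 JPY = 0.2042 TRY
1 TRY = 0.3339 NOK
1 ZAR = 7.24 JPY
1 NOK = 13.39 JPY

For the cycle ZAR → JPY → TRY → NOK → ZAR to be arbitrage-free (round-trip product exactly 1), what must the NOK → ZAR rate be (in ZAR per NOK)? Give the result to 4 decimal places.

2.0258

Known legs of the cycle: 7.24 × 0.2042 × 0.3339 = 0.4936404312
For no arbitrage the full-cycle product must be 1, so the missing rate is 1 / 0.4936404312 ≈ 2.025766.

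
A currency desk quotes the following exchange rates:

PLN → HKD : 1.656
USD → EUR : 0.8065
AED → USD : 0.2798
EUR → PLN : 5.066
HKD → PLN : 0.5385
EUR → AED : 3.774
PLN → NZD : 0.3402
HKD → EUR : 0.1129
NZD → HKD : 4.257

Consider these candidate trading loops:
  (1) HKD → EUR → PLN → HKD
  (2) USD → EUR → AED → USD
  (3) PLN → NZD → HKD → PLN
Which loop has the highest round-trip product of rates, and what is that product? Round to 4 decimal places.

(1) 0.1129 × 5.066 × 1.656 = 0.94715
(2) 0.8065 × 3.774 × 0.2798 = 0.85164
(3) 0.3402 × 4.257 × 0.5385 = 0.77987
Highest is cycle (1) at 0.9472 (≤1, no arbitrage).

0.9472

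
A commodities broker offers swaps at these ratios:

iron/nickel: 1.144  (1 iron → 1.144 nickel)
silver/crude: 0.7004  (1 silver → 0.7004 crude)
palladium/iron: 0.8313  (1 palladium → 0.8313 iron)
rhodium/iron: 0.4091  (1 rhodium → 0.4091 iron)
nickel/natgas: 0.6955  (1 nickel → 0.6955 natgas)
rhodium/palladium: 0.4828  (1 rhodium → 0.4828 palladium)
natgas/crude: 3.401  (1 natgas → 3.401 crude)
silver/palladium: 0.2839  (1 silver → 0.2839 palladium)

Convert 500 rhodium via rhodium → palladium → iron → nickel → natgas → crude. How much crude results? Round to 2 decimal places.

500 rhodium × 0.4828 = 241.4 palladium
241.4 palladium × 0.8313 = 200.67582 iron
200.67582 iron × 1.144 = 229.57313808 nickel
229.57313808 nickel × 0.6955 = 159.66811753464 natgas
159.66811753464 natgas × 3.401 = 543.03126773531064 crude

543.03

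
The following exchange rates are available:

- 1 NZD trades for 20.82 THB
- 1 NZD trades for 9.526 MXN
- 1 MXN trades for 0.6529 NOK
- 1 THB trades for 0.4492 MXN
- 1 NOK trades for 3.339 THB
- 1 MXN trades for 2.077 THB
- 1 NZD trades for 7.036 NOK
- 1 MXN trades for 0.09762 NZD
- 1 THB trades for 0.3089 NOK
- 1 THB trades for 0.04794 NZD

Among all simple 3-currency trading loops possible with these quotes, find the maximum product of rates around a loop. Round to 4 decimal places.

1.1263

THB→NZD→NOK→THB: 0.04794 × 7.036 × 3.339 = 1.12626
THB→MXN→NOK→THB: 0.4492 × 0.6529 × 3.339 = 0.97927
THB→NZD→MXN→THB: 0.04794 × 9.526 × 2.077 = 0.94852
THB→MXN→NZD→THB: 0.4492 × 0.09762 × 20.82 = 0.91298
Maximum is THB→NZD→NOK→THB at 1.1263; arbitrage exists.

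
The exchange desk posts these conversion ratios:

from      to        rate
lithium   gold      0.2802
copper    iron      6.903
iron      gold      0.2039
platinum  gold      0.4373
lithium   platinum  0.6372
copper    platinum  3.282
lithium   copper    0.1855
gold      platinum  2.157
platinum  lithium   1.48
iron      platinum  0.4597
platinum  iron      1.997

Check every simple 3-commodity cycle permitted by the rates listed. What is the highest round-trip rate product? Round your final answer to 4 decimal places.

0.9010

platinum→lithium→copper→platinum: 1.48 × 0.1855 × 3.282 = 0.90104
platinum→lithium→gold→platinum: 1.48 × 0.2802 × 2.157 = 0.89450
platinum→iron→gold→platinum: 1.997 × 0.2039 × 2.157 = 0.87831
Maximum is platinum→lithium→copper→platinum at 0.9010; no arbitrage — every cycle loses value.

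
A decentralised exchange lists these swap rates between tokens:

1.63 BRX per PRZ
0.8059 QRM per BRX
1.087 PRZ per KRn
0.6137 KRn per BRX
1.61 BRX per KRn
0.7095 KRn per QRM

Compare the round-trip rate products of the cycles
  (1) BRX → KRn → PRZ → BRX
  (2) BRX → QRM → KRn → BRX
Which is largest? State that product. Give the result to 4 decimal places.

(1) 0.6137 × 1.087 × 1.63 = 1.08736
(2) 0.8059 × 0.7095 × 1.61 = 0.92058
Highest is cycle (1) at 1.0874 (>1, arbitrage).

1.0874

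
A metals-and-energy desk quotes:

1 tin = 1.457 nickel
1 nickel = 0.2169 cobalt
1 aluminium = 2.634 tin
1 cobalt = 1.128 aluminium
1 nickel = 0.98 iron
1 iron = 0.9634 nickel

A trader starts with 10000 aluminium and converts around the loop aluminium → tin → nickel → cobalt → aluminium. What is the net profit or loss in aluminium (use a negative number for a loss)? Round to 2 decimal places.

10000 aluminium × 2.634 = 26340 tin
26340 tin × 1.457 = 38377.38 nickel
38377.38 nickel × 0.2169 = 8324.053722 cobalt
8324.053722 cobalt × 1.128 = 9389.532598416 aluminium
Net change: 9389.532598416 − 10000 = -610.467401584 aluminium

-610.47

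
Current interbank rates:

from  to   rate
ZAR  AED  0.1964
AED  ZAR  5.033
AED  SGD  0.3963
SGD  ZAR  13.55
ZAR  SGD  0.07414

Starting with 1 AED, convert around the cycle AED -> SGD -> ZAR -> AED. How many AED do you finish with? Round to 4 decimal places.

1 AED × 0.3963 = 0.3963 SGD
0.3963 SGD × 13.55 = 5.369865 ZAR
5.369865 ZAR × 0.1964 = 1.054641486 AED

1.0546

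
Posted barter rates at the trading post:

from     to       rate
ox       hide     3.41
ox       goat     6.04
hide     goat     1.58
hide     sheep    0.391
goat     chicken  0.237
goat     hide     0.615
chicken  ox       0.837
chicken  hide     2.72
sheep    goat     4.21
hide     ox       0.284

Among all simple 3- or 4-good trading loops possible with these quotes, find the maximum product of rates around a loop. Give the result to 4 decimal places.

ox→goat→chicken→ox: 6.04 × 0.237 × 0.837 = 1.19815
ox→goat→chicken→hide→ox: 6.04 × 0.237 × 2.72 × 0.284 = 1.10579
ox→hide→goat→chicken→ox: 3.41 × 1.58 × 0.237 × 0.837 = 1.06877
chicken→hide→sheep→goat→chicken: 2.72 × 0.391 × 4.21 × 0.237 = 1.06115
ox→goat→hide→ox: 6.04 × 0.615 × 0.284 = 1.05495
chicken→hide→goat→chicken: 2.72 × 1.58 × 0.237 = 1.01853
sheep→goat→hide→sheep: 4.21 × 0.615 × 0.391 = 1.01236
Maximum is ox→goat→chicken→ox at 1.1981; arbitrage exists.

1.1981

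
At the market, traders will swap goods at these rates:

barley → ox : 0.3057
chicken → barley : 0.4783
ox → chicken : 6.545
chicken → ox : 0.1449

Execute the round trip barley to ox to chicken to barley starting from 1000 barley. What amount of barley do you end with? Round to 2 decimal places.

956.99

1000 barley × 0.3057 = 305.7 ox
305.7 ox × 6.545 = 2000.8065 chicken
2000.8065 chicken × 0.4783 = 956.98574895 barley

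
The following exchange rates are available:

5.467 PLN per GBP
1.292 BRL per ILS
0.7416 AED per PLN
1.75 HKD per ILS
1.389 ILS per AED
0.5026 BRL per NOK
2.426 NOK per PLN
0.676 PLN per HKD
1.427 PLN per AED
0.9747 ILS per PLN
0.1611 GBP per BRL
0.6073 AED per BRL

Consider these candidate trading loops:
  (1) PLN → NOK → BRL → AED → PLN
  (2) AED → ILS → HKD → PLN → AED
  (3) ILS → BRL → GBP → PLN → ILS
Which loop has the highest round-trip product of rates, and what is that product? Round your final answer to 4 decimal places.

(1) 2.426 × 0.5026 × 0.6073 × 1.427 = 1.05667
(2) 1.389 × 1.75 × 0.676 × 0.7416 = 1.21859
(3) 1.292 × 0.1611 × 5.467 × 0.9747 = 1.10912
Highest is cycle (2) at 1.2186 (>1, arbitrage).

1.2186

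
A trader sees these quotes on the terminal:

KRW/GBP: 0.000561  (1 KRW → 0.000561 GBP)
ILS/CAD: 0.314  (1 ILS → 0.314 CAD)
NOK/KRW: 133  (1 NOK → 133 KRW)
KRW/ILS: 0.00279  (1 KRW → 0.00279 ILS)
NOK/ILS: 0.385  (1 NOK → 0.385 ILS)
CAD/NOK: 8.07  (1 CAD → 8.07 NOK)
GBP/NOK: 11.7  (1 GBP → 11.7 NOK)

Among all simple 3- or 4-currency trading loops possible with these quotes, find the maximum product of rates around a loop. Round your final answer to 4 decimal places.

0.9756

CAD→NOK→ILS→CAD: 8.07 × 0.385 × 0.314 = 0.97558
CAD→NOK→KRW→ILS→CAD: 8.07 × 133 × 0.00279 × 0.314 = 0.94028
GBP→NOK→KRW→GBP: 11.7 × 133 × 0.000561 = 0.87297
Maximum is CAD→NOK→ILS→CAD at 0.9756; no arbitrage — every cycle loses value.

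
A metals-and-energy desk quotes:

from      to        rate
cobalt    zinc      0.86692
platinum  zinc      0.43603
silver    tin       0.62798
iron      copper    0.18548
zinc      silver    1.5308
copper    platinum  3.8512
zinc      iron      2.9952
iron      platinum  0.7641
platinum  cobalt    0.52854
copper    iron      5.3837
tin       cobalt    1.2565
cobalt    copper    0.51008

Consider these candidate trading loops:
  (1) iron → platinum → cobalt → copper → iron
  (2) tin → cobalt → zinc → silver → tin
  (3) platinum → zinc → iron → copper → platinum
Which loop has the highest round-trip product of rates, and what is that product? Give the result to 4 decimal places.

(1) 0.7641 × 0.52854 × 0.51008 × 5.3837 = 1.10904
(2) 1.2565 × 0.86692 × 1.5308 × 0.62798 = 1.04714
(3) 0.43603 × 2.9952 × 0.18548 × 3.8512 = 0.93290
Highest is cycle (1) at 1.1090 (>1, arbitrage).

1.1090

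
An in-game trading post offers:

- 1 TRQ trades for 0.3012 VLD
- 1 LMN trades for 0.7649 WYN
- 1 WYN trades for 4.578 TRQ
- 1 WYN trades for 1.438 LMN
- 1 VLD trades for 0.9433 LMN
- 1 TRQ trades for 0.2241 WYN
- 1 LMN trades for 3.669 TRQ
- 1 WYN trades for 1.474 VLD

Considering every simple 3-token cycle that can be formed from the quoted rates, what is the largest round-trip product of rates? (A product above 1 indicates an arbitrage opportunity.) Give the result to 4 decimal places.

1.1824

TRQ→WYN→LMN→TRQ: 0.2241 × 1.438 × 3.669 = 1.18236
VLD→LMN→WYN→VLD: 0.9433 × 0.7649 × 1.474 = 1.06354
VLD→LMN→TRQ→VLD: 0.9433 × 3.669 × 0.3012 = 1.04244
Maximum is TRQ→WYN→LMN→TRQ at 1.1824; arbitrage exists.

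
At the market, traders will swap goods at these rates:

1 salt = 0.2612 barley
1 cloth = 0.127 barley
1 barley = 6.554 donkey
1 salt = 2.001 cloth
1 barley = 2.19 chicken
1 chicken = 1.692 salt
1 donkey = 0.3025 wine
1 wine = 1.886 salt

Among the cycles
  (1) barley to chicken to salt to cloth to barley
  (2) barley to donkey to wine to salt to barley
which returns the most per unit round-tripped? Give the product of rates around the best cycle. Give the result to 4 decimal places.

(1) 2.19 × 1.692 × 2.001 × 0.127 = 0.94166
(2) 6.554 × 0.3025 × 1.886 × 0.2612 = 0.97667
Highest is cycle (2) at 0.9767 (≤1, no arbitrage).

0.9767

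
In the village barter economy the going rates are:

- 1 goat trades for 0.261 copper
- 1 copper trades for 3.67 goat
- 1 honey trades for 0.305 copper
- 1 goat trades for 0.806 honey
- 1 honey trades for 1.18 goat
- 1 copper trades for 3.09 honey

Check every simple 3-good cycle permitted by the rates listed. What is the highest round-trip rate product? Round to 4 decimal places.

0.9517

honey→goat→copper→honey: 1.18 × 0.261 × 3.09 = 0.95166
honey→copper→goat→honey: 0.305 × 3.67 × 0.806 = 0.90220
Maximum is honey→goat→copper→honey at 0.9517; no arbitrage — every cycle loses value.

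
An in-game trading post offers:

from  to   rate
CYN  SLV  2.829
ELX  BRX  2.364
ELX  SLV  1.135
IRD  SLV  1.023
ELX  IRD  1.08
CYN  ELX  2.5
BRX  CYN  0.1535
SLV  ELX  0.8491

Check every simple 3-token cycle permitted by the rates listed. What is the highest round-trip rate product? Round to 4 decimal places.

0.9381

SLV→ELX→IRD→SLV: 0.8491 × 1.08 × 1.023 = 0.93812
BRX→CYN→ELX→BRX: 0.1535 × 2.5 × 2.364 = 0.90719
Maximum is SLV→ELX→IRD→SLV at 0.9381; no arbitrage — every cycle loses value.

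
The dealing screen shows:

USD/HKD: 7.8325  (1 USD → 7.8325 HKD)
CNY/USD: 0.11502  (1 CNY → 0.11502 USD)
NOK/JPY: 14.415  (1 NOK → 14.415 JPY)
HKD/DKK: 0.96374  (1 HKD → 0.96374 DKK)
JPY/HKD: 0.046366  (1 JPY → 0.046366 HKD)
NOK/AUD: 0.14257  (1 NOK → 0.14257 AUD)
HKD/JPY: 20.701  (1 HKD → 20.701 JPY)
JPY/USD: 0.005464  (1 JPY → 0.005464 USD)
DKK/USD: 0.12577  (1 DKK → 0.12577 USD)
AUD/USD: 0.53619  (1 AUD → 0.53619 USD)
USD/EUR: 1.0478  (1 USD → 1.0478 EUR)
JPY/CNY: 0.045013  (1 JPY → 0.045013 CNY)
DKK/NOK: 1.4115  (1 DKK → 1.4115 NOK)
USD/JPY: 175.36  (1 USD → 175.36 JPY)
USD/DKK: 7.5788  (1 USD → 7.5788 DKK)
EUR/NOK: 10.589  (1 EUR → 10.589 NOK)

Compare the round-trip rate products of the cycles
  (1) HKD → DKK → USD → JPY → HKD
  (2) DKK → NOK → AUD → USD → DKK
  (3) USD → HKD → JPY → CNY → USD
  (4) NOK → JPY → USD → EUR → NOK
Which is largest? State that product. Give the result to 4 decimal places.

(1) 0.96374 × 0.12577 × 175.36 × 0.046366 = 0.98552
(2) 1.4115 × 0.14257 × 0.53619 × 7.5788 = 0.81776
(3) 7.8325 × 20.701 × 0.045013 × 0.11502 = 0.83947
(4) 14.415 × 0.005464 × 1.0478 × 10.589 = 0.87389
Highest is cycle (1) at 0.9855 (≤1, no arbitrage).

0.9855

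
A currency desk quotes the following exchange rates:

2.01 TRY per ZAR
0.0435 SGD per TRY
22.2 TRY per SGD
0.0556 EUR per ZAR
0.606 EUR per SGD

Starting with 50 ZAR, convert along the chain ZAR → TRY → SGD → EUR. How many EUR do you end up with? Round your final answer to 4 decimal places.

2.6493

50 ZAR × 2.01 = 100.5 TRY
100.5 TRY × 0.0435 = 4.37175 SGD
4.37175 SGD × 0.606 = 2.6492805 EUR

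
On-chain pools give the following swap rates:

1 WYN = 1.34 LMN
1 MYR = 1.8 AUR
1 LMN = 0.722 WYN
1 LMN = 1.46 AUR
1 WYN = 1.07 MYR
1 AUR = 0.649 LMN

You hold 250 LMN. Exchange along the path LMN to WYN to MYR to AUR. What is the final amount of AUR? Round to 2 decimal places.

347.64

250 LMN × 0.722 = 180.5 WYN
180.5 WYN × 1.07 = 193.135 MYR
193.135 MYR × 1.8 = 347.643 AUR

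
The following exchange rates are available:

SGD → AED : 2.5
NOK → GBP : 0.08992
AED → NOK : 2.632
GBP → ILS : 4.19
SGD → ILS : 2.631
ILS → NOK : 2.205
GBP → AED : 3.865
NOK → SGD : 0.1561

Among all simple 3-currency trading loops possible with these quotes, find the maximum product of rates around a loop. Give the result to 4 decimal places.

SGD→AED→NOK→SGD: 2.5 × 2.632 × 0.1561 = 1.02714
NOK→GBP→AED→NOK: 0.08992 × 3.865 × 2.632 = 0.91473
SGD→ILS→NOK→SGD: 2.631 × 2.205 × 0.1561 = 0.90559
ILS→NOK→GBP→ILS: 2.205 × 0.08992 × 4.19 = 0.83077
Maximum is SGD→AED→NOK→SGD at 1.0271; arbitrage exists.

1.0271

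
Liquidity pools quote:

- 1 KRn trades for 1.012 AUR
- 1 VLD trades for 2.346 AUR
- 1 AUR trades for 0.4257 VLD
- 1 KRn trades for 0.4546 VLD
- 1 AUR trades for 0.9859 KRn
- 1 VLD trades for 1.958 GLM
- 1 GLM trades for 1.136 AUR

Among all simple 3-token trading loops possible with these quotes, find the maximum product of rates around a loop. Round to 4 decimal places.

AUR→KRn→VLD→AUR: 0.9859 × 0.4546 × 2.346 = 1.05145
GLM→AUR→VLD→GLM: 1.136 × 0.4257 × 1.958 = 0.94688
Maximum is AUR→KRn→VLD→AUR at 1.0515; arbitrage exists.

1.0515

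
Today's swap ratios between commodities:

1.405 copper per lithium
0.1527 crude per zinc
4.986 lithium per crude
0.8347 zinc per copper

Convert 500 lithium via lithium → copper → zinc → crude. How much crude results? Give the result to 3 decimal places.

500 lithium × 1.405 = 702.5 copper
702.5 copper × 0.8347 = 586.37675 zinc
586.37675 zinc × 0.1527 = 89.539729725 crude

89.540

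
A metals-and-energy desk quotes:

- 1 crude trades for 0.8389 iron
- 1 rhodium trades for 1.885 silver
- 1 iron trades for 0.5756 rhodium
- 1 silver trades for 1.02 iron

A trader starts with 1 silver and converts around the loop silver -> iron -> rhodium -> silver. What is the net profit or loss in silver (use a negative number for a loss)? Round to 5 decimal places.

0.10671

1 silver × 1.02 = 1.02 iron
1.02 iron × 0.5756 = 0.587112 rhodium
0.587112 rhodium × 1.885 = 1.10670612 silver
Net change: 1.10670612 − 1 = 0.10670612 silver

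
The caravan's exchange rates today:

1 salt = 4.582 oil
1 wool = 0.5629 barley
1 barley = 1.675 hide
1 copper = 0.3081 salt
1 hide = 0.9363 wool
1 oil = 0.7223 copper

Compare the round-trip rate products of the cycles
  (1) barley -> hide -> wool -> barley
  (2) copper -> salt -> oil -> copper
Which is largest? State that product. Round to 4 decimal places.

(1) 1.675 × 0.9363 × 0.5629 = 0.88280
(2) 0.3081 × 4.582 × 0.7223 = 1.01968
Highest is cycle (2) at 1.0197 (>1, arbitrage).

1.0197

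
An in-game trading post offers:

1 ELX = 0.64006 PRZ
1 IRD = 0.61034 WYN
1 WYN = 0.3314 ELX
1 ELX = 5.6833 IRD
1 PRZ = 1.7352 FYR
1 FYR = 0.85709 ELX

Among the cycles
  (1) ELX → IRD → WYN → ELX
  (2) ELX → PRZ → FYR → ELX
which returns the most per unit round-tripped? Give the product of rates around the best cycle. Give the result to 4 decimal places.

1.1495

(1) 5.6833 × 0.61034 × 0.3314 = 1.14954
(2) 0.64006 × 1.7352 × 0.85709 = 0.95191
Highest is cycle (1) at 1.1495 (>1, arbitrage).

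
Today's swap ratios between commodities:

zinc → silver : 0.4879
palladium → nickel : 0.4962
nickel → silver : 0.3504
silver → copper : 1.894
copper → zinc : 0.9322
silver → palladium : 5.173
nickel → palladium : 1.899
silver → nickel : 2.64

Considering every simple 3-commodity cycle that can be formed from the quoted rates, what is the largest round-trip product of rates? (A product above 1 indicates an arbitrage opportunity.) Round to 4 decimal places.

nickel→silver→palladium→nickel: 0.3504 × 5.173 × 0.4962 = 0.89942
silver→copper→zinc→silver: 1.894 × 0.9322 × 0.4879 = 0.86143
Maximum is nickel→silver→palladium→nickel at 0.8994; no arbitrage — every cycle loses value.

0.8994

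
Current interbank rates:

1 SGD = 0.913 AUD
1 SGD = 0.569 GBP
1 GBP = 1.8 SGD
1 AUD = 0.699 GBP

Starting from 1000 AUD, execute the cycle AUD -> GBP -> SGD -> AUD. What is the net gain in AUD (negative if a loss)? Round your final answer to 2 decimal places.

148.74

1000 AUD × 0.699 = 699 GBP
699 GBP × 1.8 = 1258.2 SGD
1258.2 SGD × 0.913 = 1148.7366 AUD
Net change: 1148.7366 − 1000 = 148.7366 AUD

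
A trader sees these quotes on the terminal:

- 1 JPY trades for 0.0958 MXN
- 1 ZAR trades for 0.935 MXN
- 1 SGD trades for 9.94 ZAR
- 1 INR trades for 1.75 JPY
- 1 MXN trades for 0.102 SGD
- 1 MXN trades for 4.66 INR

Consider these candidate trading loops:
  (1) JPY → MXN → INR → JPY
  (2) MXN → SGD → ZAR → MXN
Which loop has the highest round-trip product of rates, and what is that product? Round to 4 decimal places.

0.9480

(1) 0.0958 × 4.66 × 1.75 = 0.78125
(2) 0.102 × 9.94 × 0.935 = 0.94798
Highest is cycle (2) at 0.9480 (≤1, no arbitrage).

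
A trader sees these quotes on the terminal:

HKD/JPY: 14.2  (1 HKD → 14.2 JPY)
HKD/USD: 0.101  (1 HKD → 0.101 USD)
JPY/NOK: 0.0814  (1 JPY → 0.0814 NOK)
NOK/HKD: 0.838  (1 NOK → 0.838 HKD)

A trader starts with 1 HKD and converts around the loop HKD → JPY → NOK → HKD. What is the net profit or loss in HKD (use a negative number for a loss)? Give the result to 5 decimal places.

-0.03137

1 HKD × 14.2 = 14.2 JPY
14.2 JPY × 0.0814 = 1.15588 NOK
1.15588 NOK × 0.838 = 0.96862744 HKD
Net change: 0.96862744 − 1 = -0.03137256 HKD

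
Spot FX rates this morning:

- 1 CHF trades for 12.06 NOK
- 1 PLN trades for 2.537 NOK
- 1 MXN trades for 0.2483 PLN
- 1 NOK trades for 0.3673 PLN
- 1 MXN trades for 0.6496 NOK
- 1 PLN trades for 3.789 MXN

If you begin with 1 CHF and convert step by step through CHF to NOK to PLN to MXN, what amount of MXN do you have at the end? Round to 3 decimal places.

1 CHF × 12.06 = 12.06 NOK
12.06 NOK × 0.3673 = 4.429638 PLN
4.429638 PLN × 3.789 = 16.783898382 MXN

16.784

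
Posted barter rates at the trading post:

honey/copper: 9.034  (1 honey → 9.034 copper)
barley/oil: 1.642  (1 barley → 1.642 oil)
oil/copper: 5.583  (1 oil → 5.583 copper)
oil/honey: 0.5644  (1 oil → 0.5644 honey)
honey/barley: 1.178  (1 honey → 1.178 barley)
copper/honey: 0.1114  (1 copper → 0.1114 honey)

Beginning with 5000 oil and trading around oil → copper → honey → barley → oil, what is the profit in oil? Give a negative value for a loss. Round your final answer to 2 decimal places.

5000 oil × 5.583 = 27915 copper
27915 copper × 0.1114 = 3109.731 honey
3109.731 honey × 1.178 = 3663.263118 barley
3663.263118 barley × 1.642 = 6015.078039756 oil
Net change: 6015.078039756 − 5000 = 1015.078039756 oil

1015.08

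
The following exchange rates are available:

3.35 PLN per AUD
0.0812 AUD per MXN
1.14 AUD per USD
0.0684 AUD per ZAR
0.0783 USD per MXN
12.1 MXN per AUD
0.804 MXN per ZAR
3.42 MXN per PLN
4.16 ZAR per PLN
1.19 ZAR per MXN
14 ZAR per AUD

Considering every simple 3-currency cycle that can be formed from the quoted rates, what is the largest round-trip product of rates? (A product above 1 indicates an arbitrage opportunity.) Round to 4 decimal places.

1.0801

AUD→MXN→USD→AUD: 12.1 × 0.0783 × 1.14 = 1.08007
AUD→MXN→ZAR→AUD: 12.1 × 1.19 × 0.0684 = 0.98489
AUD→PLN→ZAR→AUD: 3.35 × 4.16 × 0.0684 = 0.95322
AUD→PLN→MXN→AUD: 3.35 × 3.42 × 0.0812 = 0.93031
AUD→ZAR→MXN→AUD: 14 × 0.804 × 0.0812 = 0.91399
Maximum is AUD→MXN→USD→AUD at 1.0801; arbitrage exists.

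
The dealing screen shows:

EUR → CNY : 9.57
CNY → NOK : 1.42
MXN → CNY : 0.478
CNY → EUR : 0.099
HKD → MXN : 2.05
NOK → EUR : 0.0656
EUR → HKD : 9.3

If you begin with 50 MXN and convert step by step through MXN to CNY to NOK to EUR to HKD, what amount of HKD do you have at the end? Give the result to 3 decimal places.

20.705

50 MXN × 0.478 = 23.9 CNY
23.9 CNY × 1.42 = 33.938 NOK
33.938 NOK × 0.0656 = 2.2263328 EUR
2.2263328 EUR × 9.3 = 20.70489504 HKD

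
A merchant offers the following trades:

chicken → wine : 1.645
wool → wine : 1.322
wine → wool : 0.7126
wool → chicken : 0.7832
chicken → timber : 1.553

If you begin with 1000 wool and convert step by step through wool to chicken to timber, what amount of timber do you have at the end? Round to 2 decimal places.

1216.31

1000 wool × 0.7832 = 783.2 chicken
783.2 chicken × 1.553 = 1216.3096 timber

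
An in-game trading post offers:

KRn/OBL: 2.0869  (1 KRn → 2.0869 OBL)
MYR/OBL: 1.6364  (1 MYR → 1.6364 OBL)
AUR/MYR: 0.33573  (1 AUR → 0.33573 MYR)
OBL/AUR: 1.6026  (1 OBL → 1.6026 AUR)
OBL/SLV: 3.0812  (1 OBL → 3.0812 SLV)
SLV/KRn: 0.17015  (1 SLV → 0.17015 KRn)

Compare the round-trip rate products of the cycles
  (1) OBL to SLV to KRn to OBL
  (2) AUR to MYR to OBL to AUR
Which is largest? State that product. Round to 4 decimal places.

1.0941

(1) 3.0812 × 0.17015 × 2.0869 = 1.09409
(2) 0.33573 × 1.6364 × 1.6026 = 0.88045
Highest is cycle (1) at 1.0941 (>1, arbitrage).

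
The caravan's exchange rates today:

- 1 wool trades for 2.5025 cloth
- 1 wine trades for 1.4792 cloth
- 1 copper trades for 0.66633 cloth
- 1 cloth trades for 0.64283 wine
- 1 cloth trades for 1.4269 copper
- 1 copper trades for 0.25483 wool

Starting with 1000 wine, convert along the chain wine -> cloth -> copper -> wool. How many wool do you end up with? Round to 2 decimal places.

537.86

1000 wine × 1.4792 = 1479.2 cloth
1479.2 cloth × 1.4269 = 2110.67048 copper
2110.67048 copper × 0.25483 = 537.8621584184 wool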